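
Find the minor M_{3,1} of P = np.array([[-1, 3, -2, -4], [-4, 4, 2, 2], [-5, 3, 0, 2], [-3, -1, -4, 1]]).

98

Delete row 3 and column 1; the remaining 3×3 submatrix is [3 -2 -4; 4 2 2; -1 -4 1].
Its determinant is 98.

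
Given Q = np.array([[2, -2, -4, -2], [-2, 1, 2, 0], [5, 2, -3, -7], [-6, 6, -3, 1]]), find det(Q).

Expand along row 2 (it has 1 zero):
  − (-2) · M_21   where M_21 = det([-2 -4 -2; 2 -3 -7; 6 -3 1]) = 200
  + (1) · M_22   where M_22 = det([2 -4 -2; 5 -3 -7; -6 -3 1]) = -130
  − (2) · M_23   where M_23 = det([2 -2 -2; 5 2 -7; -6 6 1]) = -70
det = (-1)·(-2)·(200) + (+1)·(1)·(-130) + (-1)·(2)·(-70) = 410

The determinant is 410.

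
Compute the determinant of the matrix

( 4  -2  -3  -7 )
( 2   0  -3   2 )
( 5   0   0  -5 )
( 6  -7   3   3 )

Expand along row 3 (it has 2 zeros):
  + (5) · M_31   where M_31 = det([-2 -3 -7; 0 -3 2; -7 3 3]) = 219
  − (-5) · M_34   where M_34 = det([4 -2 -3; 2 0 -3; 6 -7 3]) = 6
det = (+1)·(5)·(219) + (-1)·(-5)·(6) = 1125

1125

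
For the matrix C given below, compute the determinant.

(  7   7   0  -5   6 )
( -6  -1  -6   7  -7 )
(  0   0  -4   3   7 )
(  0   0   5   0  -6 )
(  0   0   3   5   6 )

|C| = -3115

C is block upper-triangular with a 2×2 block and a 3×3 block on the diagonal, so its determinant equals the product of the determinants of the diagonal blocks.
det of the 2×2 block = 35
det of the 3×3 block = -89
det = (35)·(-89) = -3115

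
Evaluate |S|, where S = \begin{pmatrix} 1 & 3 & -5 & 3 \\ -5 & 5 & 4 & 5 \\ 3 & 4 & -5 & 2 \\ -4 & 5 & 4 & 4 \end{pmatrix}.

Expand along row 1:
  + (1) · M_11   where M_11 = det([5 4 5; 4 -5 2; 5 4 4]) = 41
  − (3) · M_12   where M_12 = det([-5 4 5; 3 -5 2; -4 4 4]) = 20
  + (-5) · M_13   where M_13 = det([-5 5 5; 3 4 2; -4 5 4]) = 25
  − (3) · M_14   where M_14 = det([-5 5 4; 3 4 -5; -4 5 4]) = -41
det = (+1)·(1)·(41) + (-1)·(3)·(20) + (+1)·(-5)·(25) + (-1)·(3)·(-41) = -21

-21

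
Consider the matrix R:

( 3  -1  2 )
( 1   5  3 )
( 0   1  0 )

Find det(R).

The determinant is -7.

Expand along row 3:
  − 1 · |3 2; 1 3| = −1·(9 − 2) = -7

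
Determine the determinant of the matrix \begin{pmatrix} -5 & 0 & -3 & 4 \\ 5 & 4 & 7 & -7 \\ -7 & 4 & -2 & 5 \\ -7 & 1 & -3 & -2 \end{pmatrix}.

Expand along row 1 (it has 1 zero):
  + (-5) · M_11   where M_11 = det([4 7 -7; 4 -2 5; 1 -3 -2]) = 237
  + (-3) · M_13   where M_13 = det([5 4 -7; -7 4 5; -7 1 -2]) = -408
  − (4) · M_14   where M_14 = det([5 4 7; -7 4 -2; -7 1 -3]) = 69
det = (+1)·(-5)·(237) + (+1)·(-3)·(-408) + (-1)·(4)·(69) = -237

-237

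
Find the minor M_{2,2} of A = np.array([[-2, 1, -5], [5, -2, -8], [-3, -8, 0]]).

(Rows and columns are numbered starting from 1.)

Delete row 2 and column 2; the remaining 2×2 submatrix is [-2 -5; -3 0].
Its determinant is (-2)·0 − (-5)·(-3) = -15.

The minor is -15.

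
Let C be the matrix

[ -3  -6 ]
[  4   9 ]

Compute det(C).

det(C) = -3

det(C) = (-3)·9 − (-6)·4 = -27 − (-24) = -3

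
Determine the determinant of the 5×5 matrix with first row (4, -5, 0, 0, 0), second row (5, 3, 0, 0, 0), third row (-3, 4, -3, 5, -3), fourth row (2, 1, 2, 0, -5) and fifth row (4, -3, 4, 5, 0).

The matrix is block lower-triangular with a 2×2 block and a 3×3 block on the diagonal, so its determinant equals the product of the determinants of the diagonal blocks.
det of the 2×2 block = 37
det of the 3×3 block = -205
det = (37)·(-205) = -7585

The determinant is -7585.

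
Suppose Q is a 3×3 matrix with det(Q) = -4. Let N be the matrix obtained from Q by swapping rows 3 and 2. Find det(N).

The determinant is 4.

Swapping two rows multiplies the determinant by −1.
det(N) = (-1)·(-4) = 4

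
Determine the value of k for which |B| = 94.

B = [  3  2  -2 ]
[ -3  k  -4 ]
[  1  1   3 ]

6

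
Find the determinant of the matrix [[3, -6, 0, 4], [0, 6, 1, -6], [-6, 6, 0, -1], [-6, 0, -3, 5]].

Expand along column 3 (it has 2 zeros):
  − (1) · M_23   where M_23 = det([3 -6 4; -6 6 -1; -6 0 5]) = 18
  − (-3) · M_43   where M_43 = det([3 -6 4; 0 6 -6; -6 6 -1]) = 18
det = (-1)·(1)·(18) + (-1)·(-3)·(18) = 36

36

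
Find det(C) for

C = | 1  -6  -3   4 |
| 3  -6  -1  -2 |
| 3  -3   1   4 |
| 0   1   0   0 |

76

Expand along row 4 (it has 3 zeros):
  + (1) · M_42   where M_42 = det([1 -3 4; 3 -1 -2; 3 1 4]) = 76
det = (+1)·(1)·(76) = 76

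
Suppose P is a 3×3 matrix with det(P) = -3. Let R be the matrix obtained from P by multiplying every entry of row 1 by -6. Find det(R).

The determinant is 18.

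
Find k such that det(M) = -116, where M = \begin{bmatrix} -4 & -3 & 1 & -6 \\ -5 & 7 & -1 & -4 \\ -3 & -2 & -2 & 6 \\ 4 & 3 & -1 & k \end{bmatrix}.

5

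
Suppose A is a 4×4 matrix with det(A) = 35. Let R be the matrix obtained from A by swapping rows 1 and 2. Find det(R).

det(R) = -35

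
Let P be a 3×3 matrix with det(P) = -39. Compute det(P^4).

2313441

det(P^4) = (det P)^4 = (-39)^4 = 2313441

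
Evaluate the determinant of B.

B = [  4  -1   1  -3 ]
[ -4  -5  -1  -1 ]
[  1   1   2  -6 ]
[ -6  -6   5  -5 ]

The determinant is -760.

Expand along row 1:
  + (4) · M_11   where M_11 = det([-5 -1 -1; 1 2 -6; -6 5 -5]) = -158
  − (-1) · M_12   where M_12 = det([-4 -1 -1; 1 2 -6; -6 5 -5]) = -138
  + (1) · M_13   where M_13 = det([-4 -5 -1; 1 1 -6; -6 -6 -5]) = -41
  − (-3) · M_14   where M_14 = det([-4 -5 -1; 1 1 2; -6 -6 5]) = 17
det = (+1)·(4)·(-158) + (-1)·(-1)·(-138) + (+1)·(1)·(-41) + (-1)·(-3)·(17) = -760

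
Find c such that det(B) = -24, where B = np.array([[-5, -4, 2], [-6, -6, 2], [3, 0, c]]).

Expanding along the column containing c, det(B) is linear in c: det(B) = (6)·c + (12).
Set (6)·c + (12) = -24  ⇒  (6)·c = -36  ⇒  c = -6.

c = -6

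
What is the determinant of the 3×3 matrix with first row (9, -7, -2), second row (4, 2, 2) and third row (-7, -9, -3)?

Expand along column 1:
  + 9 · |2 2; -9 -3| = 9·(-6 − (-18)) = 108
  − 4 · |-7 -2; -9 -3| = −4·(21 − 18) = -12
  + (-7) · |-7 -2; 2 2| = (-7)·(-14 − (-4)) = 70
Sum: (108) + (-12) + (70) = 166

166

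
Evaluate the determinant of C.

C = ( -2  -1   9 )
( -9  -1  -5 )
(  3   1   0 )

Expand along column 3:
  + 9 · |-9 -1; 3 1| = 9·(-9 − (-3)) = -54
  − (-5) · |-2 -1; 3 1| = −(-5)·(-2 − (-3)) = 5
Sum: (-54) + (5) = -49

det(C) = -49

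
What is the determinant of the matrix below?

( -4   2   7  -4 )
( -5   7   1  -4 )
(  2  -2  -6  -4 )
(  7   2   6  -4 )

Expand along row 1:
  + (-4) · M_11   where M_11 = det([7 1 -4; -2 -6 -4; 2 6 -4]) = 320
  − (2) · M_12   where M_12 = det([-5 1 -4; 2 -6 -4; 7 6 -4]) = -476
  + (7) · M_13   where M_13 = det([-5 7 -4; 2 -2 -4; 7 2 -4]) = -292
  − (-4) · M_14   where M_14 = det([-5 7 1; 2 -2 -6; 7 2 6]) = -360
det = (+1)·(-4)·(320) + (-1)·(2)·(-476) + (+1)·(7)·(-292) + (-1)·(-4)·(-360) = -3812

The determinant is -3812.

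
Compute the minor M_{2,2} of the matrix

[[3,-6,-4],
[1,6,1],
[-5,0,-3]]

Delete row 2 and column 2; the remaining 2×2 submatrix is [3 -4; -5 -3].
Its determinant is 3·(-3) − (-4)·(-5) = -29.

-29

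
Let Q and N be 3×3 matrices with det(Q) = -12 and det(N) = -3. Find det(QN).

det(QN) = det(Q)·det(N) = (-12)·(-3) = 36

36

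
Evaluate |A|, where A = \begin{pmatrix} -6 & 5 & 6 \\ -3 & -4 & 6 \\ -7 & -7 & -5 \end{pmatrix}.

Expand along row 1:
  + (-6) · |-4 6; -7 -5| = (-6)·(20 − (-42)) = -372
  − 5 · |-3 6; -7 -5| = −5·(15 − (-42)) = -285
  + 6 · |-3 -4; -7 -7| = 6·(21 − 28) = -42
Sum: (-372) + (-285) + (-42) = -699

-699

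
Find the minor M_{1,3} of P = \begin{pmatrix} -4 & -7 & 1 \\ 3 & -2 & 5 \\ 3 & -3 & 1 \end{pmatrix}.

The minor is -3.

Delete row 1 and column 3; the remaining 2×2 submatrix is [3 -2; 3 -3].
Its determinant is 3·(-3) − (-2)·3 = -3.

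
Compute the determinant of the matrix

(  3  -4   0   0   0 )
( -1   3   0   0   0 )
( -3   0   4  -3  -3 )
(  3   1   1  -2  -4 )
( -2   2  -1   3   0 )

165

The matrix is block lower-triangular with a 2×2 block and a 3×3 block on the diagonal, so its determinant equals the product of the determinants of the diagonal blocks.
det of the 2×2 block = 5
det of the 3×3 block = 33
det = (5)·(33) = 165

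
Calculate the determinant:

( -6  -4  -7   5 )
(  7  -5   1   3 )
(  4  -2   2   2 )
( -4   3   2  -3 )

Expand along row 1:
  + (-6) · M_11   where M_11 = det([-5 1 3; -2 2 2; 3 2 -3]) = 20
  − (-4) · M_12   where M_12 = det([7 1 3; 4 2 2; -4 2 -3]) = -18
  + (-7) · M_13   where M_13 = det([7 -5 3; 4 -2 2; -4 3 -3]) = -8
  − (5) · M_14   where M_14 = det([7 -5 1; 4 -2 2; -4 3 2]) = 14
det = (+1)·(-6)·(20) + (-1)·(-4)·(-18) + (+1)·(-7)·(-8) + (-1)·(5)·(14) = -206

-206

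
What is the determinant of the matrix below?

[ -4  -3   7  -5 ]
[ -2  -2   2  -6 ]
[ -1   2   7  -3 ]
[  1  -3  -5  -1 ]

192

Expand along row 1:
  + (-4) · M_11   where M_11 = det([-2 2 -6; 2 7 -3; -3 -5 -1]) = 0
  − (-3) · M_12   where M_12 = det([-2 2 -6; -1 7 -3; 1 -5 -1]) = 48
  + (7) · M_13   where M_13 = det([-2 -2 -6; -1 2 -3; 1 -3 -1]) = 24
  − (-5) · M_14   where M_14 = det([-2 -2 2; -1 2 7; 1 -3 -5]) = -24
det = (+1)·(-4)·(0) + (-1)·(-3)·(48) + (+1)·(7)·(24) + (-1)·(-5)·(-24) = 192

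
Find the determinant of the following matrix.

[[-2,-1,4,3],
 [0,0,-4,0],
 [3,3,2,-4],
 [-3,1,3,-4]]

Expand along row 2 (it has 3 zeros):
  − (-4) · M_23   where M_23 = det([-2 -1 3; 3 3 -4; -3 1 -4]) = 28
det = (-1)·(-4)·(28) = 112

112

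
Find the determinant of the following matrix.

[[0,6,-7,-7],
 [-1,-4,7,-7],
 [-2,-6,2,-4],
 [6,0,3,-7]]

Expand along row 1 (it has 1 zero):
  − (6) · M_12   where M_12 = det([-1 7 -7; -2 2 -4; 6 3 -7]) = -138
  + (-7) · M_13   where M_13 = det([-1 -4 -7; -2 -6 -4; 6 0 -7]) = -142
  − (-7) · M_14   where M_14 = det([-1 -4 7; -2 -6 2; 6 0 3]) = 198
det = (-1)·(6)·(-138) + (+1)·(-7)·(-142) + (-1)·(-7)·(198) = 3208

The determinant is 3208.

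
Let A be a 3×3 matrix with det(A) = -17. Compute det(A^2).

det(A^2) = (det A)^2 = (-17)^2 = 289

289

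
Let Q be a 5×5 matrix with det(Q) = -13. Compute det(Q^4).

The determinant is 28561.

det(Q^4) = (det Q)^4 = (-13)^4 = 28561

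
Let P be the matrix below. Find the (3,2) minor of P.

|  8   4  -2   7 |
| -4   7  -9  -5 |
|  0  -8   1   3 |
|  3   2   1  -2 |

Delete row 3 and column 2; the remaining 3×3 submatrix is [8 -2 7; -4 -9 -5; 3 1 -2].
Its determinant is 391.

The minor is 391.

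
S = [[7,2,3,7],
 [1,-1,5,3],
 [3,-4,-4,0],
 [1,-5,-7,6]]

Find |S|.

det(S) = 1837

Expand along row 3 (it has 1 zero):
  + (3) · M_31   where M_31 = det([2 3 7; -1 5 3; -5 -7 6]) = 299
  − (-4) · M_32   where M_32 = det([7 3 7; 1 5 3; 1 -7 6]) = 264
  + (-4) · M_33   where M_33 = det([7 2 7; 1 -1 3; 1 -5 6]) = 29
det = (+1)·(3)·(299) + (-1)·(-4)·(264) + (+1)·(-4)·(29) = 1837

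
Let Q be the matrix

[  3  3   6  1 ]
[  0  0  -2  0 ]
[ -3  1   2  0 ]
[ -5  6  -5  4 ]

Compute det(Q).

70

Expand along row 2 (it has 3 zeros):
  − (-2) · M_23   where M_23 = det([3 3 1; -3 1 0; -5 6 4]) = 35
det = (-1)·(-2)·(35) = 70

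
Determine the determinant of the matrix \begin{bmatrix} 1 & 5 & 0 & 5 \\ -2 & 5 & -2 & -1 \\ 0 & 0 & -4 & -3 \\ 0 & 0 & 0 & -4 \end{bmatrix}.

The determinant is 240.

The matrix is block upper-triangular with a 2×2 block and a 2×2 block on the diagonal, so its determinant equals the product of the determinants of the diagonal blocks.
det of the 2×2 block = 15
det of the 2×2 block = 16
det = (15)·(16) = 240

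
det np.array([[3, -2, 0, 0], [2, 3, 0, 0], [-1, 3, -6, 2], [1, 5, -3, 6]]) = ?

The matrix is block lower-triangular with a 2×2 block and a 2×2 block on the diagonal, so its determinant equals the product of the determinants of the diagonal blocks.
det of the 2×2 block = 13
det of the 2×2 block = -30
det = (13)·(-30) = -390

-390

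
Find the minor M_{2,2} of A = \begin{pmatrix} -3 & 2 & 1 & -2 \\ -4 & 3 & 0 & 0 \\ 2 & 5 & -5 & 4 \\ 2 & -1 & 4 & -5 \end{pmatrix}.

The minor is -45.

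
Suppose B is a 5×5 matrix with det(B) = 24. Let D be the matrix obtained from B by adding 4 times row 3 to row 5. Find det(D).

Adding a multiple of one row to another leaves the determinant unchanged.
det(D) = (1)·(24) = 24

det(D) = 24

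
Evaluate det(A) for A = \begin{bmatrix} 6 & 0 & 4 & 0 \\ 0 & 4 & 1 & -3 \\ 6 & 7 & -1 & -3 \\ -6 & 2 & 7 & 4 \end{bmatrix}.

-1458

Expand along row 1 (it has 2 zeros):
  + (6) · M_11   where M_11 = det([4 1 -3; 7 -1 -3; 2 7 4]) = -119
  + (4) · M_13   where M_13 = det([0 4 -3; 6 7 -3; -6 2 4]) = -186
det = (+1)·(6)·(-119) + (+1)·(4)·(-186) = -1458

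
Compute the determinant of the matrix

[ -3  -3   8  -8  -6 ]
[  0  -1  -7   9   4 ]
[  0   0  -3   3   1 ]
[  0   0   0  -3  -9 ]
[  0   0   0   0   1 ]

The matrix is upper triangular, so the determinant is the product of the diagonal entries:
det = (-3) · (-1) · (-3) · (-3) · (1) = 27

The determinant is 27.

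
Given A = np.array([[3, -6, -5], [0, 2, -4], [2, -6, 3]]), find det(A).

det(A) = 14

Expand along row 2:
  + 2 · |3 -5; 2 3| = 2·(9 − (-10)) = 38
  − (-4) · |3 -6; 2 -6| = −(-4)·(-18 − (-12)) = -24
Sum: (38) + (-24) = 14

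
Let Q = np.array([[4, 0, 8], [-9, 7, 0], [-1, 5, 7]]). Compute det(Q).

det(Q) = -108

Expand along row 1:
  + 4 · |7 0; 5 7| = 4·(49 − 0) = 196
  + 8 · |-9 7; -1 5| = 8·(-45 − (-7)) = -304
Sum: (196) + (-304) = -108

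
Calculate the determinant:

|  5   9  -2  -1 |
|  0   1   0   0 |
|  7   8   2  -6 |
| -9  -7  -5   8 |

-49

Expand along row 2 (it has 3 zeros):
  + (1) · M_22   where M_22 = det([5 -2 -1; 7 2 -6; -9 -5 8]) = -49
det = (+1)·(1)·(-49) = -49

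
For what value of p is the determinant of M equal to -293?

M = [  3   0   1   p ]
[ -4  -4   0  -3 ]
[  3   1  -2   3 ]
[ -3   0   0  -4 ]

Expanding along the column containing p, det(M) is linear in p: det(M) = (24)·p + (-101).
Set (24)·p + (-101) = -293  ⇒  (24)·p = -192  ⇒  p = -8.

p = -8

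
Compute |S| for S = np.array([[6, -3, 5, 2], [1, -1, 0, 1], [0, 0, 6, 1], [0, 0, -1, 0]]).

-3

S is block upper-triangular with a 2×2 block and a 2×2 block on the diagonal, so its determinant equals the product of the determinants of the diagonal blocks.
det of the 2×2 block = -3
det of the 2×2 block = 1
det = (-3)·(1) = -3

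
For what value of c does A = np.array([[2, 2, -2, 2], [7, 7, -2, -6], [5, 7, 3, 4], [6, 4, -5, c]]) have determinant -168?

-8

Expanding along the row containing c, det(A) is linear in c: det(A) = (-20)·c + (-328).
Set (-20)·c + (-328) = -168  ⇒  (-20)·c = 160  ⇒  c = -8.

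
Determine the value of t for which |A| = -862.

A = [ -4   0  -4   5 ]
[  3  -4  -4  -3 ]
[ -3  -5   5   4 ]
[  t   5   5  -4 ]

Expanding along the column containing t, det(A) is linear in t: det(A) = (324)·t + (-862).
Set (324)·t + (-862) = -862  ⇒  (324)·t = 0  ⇒  t = 0.

t = 0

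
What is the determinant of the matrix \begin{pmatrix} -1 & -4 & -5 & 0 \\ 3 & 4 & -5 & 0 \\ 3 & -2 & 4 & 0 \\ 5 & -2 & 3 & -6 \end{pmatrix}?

-1152

Expand along column 4 (it has 3 zeros):
  + (-6) · M_44   where M_44 = det([-1 -4 -5; 3 4 -5; 3 -2 4]) = 192
det = (+1)·(-6)·(192) = -1152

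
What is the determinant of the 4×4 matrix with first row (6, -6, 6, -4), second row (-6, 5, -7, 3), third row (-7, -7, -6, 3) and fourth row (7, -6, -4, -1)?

Expand along row 1:
  + (6) · M_11   where M_11 = det([5 -7 3; -7 -6 3; -6 -4 -1]) = 241
  − (-6) · M_12   where M_12 = det([-6 -7 3; -7 -6 3; 7 -4 -1]) = 4
  + (6) · M_13   where M_13 = det([-6 5 3; -7 -7 3; 7 -6 -1]) = 193
  − (-4) · M_14   where M_14 = det([-6 5 -7; -7 -7 -6; 7 -6 -4]) = -939
det = (+1)·(6)·(241) + (-1)·(-6)·(4) + (+1)·(6)·(193) + (-1)·(-4)·(-939) = -1128

-1128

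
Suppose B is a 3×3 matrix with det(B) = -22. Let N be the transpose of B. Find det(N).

-22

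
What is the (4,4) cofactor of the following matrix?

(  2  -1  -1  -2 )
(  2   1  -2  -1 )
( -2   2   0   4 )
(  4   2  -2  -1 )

-2

Delete row 4 and column 4; the remaining 3×3 submatrix is [2 -1 -1; 2 1 -2; -2 2 0].
Its determinant is -2.
The cofactor carries sign (−1)^(4+4) = +1, so C_{4,4} = +(-2) = -2.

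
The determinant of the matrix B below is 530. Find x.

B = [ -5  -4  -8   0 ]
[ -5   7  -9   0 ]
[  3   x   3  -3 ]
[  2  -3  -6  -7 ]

x = -8

Expanding along the column containing x, det(B) is linear in x: det(B) = (35)·x + (810).
Set (35)·x + (810) = 530  ⇒  (35)·x = -280  ⇒  x = -8.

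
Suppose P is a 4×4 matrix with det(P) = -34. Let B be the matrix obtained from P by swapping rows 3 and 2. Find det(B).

34

Swapping two rows multiplies the determinant by −1.
det(B) = (-1)·(-34) = 34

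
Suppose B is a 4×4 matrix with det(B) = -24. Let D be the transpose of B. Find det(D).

|D| = -24

det(Bᵀ) = det(B).
det(D) = (1)·(-24) = -24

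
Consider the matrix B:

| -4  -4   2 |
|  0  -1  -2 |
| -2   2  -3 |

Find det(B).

det(B) = -48

Expand along row 2:
  + (-1) · |-4 2; -2 -3| = (-1)·(12 − (-4)) = -16
  − (-2) · |-4 -4; -2 2| = −(-2)·(-8 − 8) = -32
Sum: (-16) + (-32) = -48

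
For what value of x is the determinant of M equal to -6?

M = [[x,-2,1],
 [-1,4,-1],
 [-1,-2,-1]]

2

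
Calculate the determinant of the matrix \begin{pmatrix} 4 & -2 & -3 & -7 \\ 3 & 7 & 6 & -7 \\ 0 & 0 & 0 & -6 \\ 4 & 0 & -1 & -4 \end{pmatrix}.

Expand along row 3 (it has 3 zeros):
  − (-6) · M_34   where M_34 = det([4 -2 -3; 3 7 6; 4 0 -1]) = 2
det = (-1)·(-6)·(2) = 12

The determinant is 12.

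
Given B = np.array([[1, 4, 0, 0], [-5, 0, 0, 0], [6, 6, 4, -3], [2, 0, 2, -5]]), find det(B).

B is block lower-triangular with a 2×2 block and a 2×2 block on the diagonal, so its determinant equals the product of the determinants of the diagonal blocks.
det of the 2×2 block = 20
det of the 2×2 block = -14
det = (20)·(-14) = -280

-280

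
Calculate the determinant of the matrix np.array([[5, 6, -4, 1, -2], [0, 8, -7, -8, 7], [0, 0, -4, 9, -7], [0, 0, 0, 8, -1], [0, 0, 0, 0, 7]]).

-8960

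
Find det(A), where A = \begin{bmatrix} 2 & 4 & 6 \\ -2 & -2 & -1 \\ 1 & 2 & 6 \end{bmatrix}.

The determinant is 12.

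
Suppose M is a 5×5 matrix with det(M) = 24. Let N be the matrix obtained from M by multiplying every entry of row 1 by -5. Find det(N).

Scaling one row by -5 multiplies the determinant by -5.
det(N) = (-5)·(24) = -120

|N| = -120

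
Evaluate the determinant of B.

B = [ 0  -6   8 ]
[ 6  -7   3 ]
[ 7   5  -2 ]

Expand along row 1:
  − (-6) · |6 3; 7 -2| = −(-6)·(-12 − 21) = -198
  + 8 · |6 -7; 7 5| = 8·(30 − (-49)) = 632
Sum: (-198) + (632) = 434

434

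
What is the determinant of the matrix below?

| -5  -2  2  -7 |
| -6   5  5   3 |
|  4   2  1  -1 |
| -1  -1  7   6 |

-2576

Expand along row 1:
  + (-5) · M_11   where M_11 = det([5 5 3; 2 1 -1; -1 7 6]) = 55
  − (-2) · M_12   where M_12 = det([-6 5 3; 4 1 -1; -1 7 6]) = -106
  + (2) · M_13   where M_13 = det([-6 5 3; 4 2 -1; -1 -1 6]) = -187
  − (-7) · M_14   where M_14 = det([-6 5 5; 4 2 1; -1 -1 7]) = -245
det = (+1)·(-5)·(55) + (-1)·(-2)·(-106) + (+1)·(2)·(-187) + (-1)·(-7)·(-245) = -2576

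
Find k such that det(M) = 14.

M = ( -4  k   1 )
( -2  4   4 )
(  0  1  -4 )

8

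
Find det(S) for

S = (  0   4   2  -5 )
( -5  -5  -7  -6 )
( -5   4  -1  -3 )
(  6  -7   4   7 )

-1092

Expand along row 1 (it has 1 zero):
  − (4) · M_12   where M_12 = det([-5 -7 -6; -5 -1 -3; 6 4 7]) = -60
  + (2) · M_13   where M_13 = det([-5 -5 -6; -5 4 -3; 6 -7 7]) = -186
  − (-5) · M_14   where M_14 = det([-5 -5 -7; -5 4 -1; 6 -7 4]) = -192
det = (-1)·(4)·(-60) + (+1)·(2)·(-186) + (-1)·(-5)·(-192) = -1092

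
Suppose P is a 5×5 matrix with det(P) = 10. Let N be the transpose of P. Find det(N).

det(Pᵀ) = det(P).
det(N) = (1)·(10) = 10

The determinant is 10.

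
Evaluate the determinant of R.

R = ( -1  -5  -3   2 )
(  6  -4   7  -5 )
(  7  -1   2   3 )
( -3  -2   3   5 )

det(R) = -2960

Expand along row 1:
  + (-1) · M_11   where M_11 = det([-4 7 -5; -1 2 3; -2 3 5]) = -16
  − (-5) · M_12   where M_12 = det([6 7 -5; 7 2 3; -3 3 5]) = -437
  + (-3) · M_13   where M_13 = det([6 -4 -5; 7 -1 3; -3 -2 5]) = 267
  − (2) · M_14   where M_14 = det([6 -4 7; 7 -1 2; -3 -2 3]) = -5
det = (+1)·(-1)·(-16) + (-1)·(-5)·(-437) + (+1)·(-3)·(267) + (-1)·(2)·(-5) = -2960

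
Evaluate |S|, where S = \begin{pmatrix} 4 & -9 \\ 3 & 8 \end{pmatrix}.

59

det(S) = 4·8 − (-9)·3 = 32 − (-27) = 59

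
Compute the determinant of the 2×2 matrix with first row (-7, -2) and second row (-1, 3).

-23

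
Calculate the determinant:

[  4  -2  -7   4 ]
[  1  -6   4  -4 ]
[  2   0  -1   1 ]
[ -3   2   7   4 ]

The determinant is -606.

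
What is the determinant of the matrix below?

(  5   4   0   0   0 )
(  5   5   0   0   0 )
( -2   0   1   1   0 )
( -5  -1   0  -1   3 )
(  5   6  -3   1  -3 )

The matrix is block lower-triangular with a 2×2 block and a 3×3 block on the diagonal, so its determinant equals the product of the determinants of the diagonal blocks.
det of the 2×2 block = 5
det of the 3×3 block = -9
det = (5)·(-9) = -45

The determinant is -45.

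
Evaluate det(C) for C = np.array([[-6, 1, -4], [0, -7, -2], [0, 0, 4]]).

C is upper triangular, so det(C) is the product of the diagonal entries:
det = (-6) · (-7) · (4) = 168

det(C) = 168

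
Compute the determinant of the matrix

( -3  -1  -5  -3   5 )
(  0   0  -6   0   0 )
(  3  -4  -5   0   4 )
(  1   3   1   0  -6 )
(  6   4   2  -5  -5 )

-1500

Expand along row 2 (it has 4 zeros):
  − (-6) · M_23   where M_23 = det([-3 -1 -3 5; 3 -4 0 4; 1 3 0 -6; 6 4 -5 -5]) = -250
det = (-1)·(-6)·(-250) = -1500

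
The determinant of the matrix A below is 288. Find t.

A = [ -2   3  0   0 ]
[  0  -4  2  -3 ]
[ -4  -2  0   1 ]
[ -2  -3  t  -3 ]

Expanding along the row containing t, det(A) is linear in t: det(A) = (-56)·t + (120).
Set (-56)·t + (120) = 288  ⇒  (-56)·t = 168  ⇒  t = -3.

t = -3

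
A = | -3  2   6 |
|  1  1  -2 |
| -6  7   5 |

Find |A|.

Expand along column 1:
  + (-3) · |1 -2; 7 5| = (-3)·(5 − (-14)) = -57
  − 1 · |2 6; 7 5| = −1·(10 − 42) = 32
  + (-6) · |2 6; 1 -2| = (-6)·(-4 − 6) = 60
Sum: (-57) + (32) + (60) = 35

|A| = 35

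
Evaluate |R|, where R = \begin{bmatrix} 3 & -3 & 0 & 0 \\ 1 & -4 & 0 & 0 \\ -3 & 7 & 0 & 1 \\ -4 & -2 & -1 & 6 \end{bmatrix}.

R is block lower-triangular with a 2×2 block and a 2×2 block on the diagonal, so its determinant equals the product of the determinants of the diagonal blocks.
det of the 2×2 block = -9
det of the 2×2 block = 1
det = (-9)·(1) = -9

The determinant is -9.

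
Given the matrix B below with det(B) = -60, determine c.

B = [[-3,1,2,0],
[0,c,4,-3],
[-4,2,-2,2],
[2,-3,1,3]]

Expanding along the column containing c, det(B) is linear in c: det(B) = (56)·c + (-4).
Set (56)·c + (-4) = -60  ⇒  (56)·c = -56  ⇒  c = -1.

-1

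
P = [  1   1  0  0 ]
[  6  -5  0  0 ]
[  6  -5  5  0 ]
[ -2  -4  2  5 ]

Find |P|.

The determinant is -275.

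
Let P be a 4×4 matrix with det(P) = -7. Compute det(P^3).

-343

det(P^3) = (det P)^3 = (-7)^3 = -343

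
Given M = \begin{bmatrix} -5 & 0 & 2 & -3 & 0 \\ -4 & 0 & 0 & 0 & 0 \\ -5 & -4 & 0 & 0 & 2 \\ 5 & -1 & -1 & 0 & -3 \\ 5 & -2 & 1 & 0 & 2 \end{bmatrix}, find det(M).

det(M) = 120

Expand along row 2 (it has 4 zeros):
  − (-4) · M_21   where M_21 = det([0 2 -3 0; -4 0 0 2; -1 -1 0 -3; -2 1 0 2]) = 30
det = (-1)·(-4)·(30) = 120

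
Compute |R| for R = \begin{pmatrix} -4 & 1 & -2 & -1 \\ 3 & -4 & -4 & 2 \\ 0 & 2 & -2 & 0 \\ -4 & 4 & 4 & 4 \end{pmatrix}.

-440

Expand along row 3 (it has 2 zeros):
  − (2) · M_32   where M_32 = det([-4 -2 -1; 3 -4 2; -4 4 4]) = 140
  + (-2) · M_33   where M_33 = det([-4 1 -1; 3 -4 2; -4 4 4]) = 80
det = (-1)·(2)·(140) + (+1)·(-2)·(80) = -440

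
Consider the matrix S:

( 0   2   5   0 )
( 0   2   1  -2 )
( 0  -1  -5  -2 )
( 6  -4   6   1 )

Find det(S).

The determinant is -36.

Expand along column 1 (it has 3 zeros):
  − (6) · M_41   where M_41 = det([2 5 0; 2 1 -2; -1 -5 -2]) = 6
det = (-1)·(6)·(6) = -36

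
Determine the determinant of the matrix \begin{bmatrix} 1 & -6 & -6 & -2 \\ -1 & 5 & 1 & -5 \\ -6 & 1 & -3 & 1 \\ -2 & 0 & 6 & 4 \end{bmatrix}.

Expand along row 4 (it has 1 zero):
  − (-2) · M_41   where M_41 = det([-6 -6 -2; 5 1 -5; 1 -3 1]) = 176
  − (6) · M_43   where M_43 = det([1 -6 -2; -1 5 -5; -6 1 1]) = -234
  + (4) · M_44   where M_44 = det([1 -6 -6; -1 5 1; -6 1 -3]) = -136
det = (-1)·(-2)·(176) + (-1)·(6)·(-234) + (+1)·(4)·(-136) = 1212

The determinant is 1212.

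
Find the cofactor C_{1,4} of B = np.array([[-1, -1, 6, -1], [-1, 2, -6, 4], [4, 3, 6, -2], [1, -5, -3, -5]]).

Delete row 1 and column 4; the remaining 3×3 submatrix is [-1 2 -6; 4 3 6; 1 -5 -3].
Its determinant is 153.
The cofactor carries sign (−1)^(1+4) = −1, so C_{1,4} = −(153) = -153.

-153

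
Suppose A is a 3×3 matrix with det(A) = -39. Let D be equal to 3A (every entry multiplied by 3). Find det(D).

For a 3×3 matrix, det(3A) = 3^3·det(A) = 27·det(A).
det(D) = (27)·(-39) = -1053

det(D) = -1053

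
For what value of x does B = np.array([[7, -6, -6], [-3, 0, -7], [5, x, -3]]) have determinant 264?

Expanding along the column containing x, det(B) is linear in x: det(B) = (67)·x + (264).
Set (67)·x + (264) = 264  ⇒  (67)·x = 0  ⇒  x = 0.

0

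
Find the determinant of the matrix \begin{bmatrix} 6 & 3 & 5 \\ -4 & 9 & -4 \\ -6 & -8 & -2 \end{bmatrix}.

Expand along row 1:
  + 6 · |9 -4; -8 -2| = 6·(-18 − 32) = -300
  − 3 · |-4 -4; -6 -2| = −3·(8 − 24) = 48
  + 5 · |-4 9; -6 -8| = 5·(32 − (-54)) = 430
Sum: (-300) + (48) + (430) = 178

178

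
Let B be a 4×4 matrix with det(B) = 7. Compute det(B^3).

det(B^3) = (det B)^3 = (7)^3 = 343

343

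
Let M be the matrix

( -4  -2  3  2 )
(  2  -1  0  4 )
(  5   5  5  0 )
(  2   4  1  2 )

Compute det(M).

The determinant is 560.

Expand along row 2 (it has 1 zero):
  − (2) · M_21   where M_21 = det([-2 3 2; 5 5 0; 4 1 2]) = -80
  + (-1) · M_22   where M_22 = det([-4 3 2; 5 5 0; 2 1 2]) = -80
  + (4) · M_24   where M_24 = det([-4 -2 3; 5 5 5; 2 4 1]) = 80
det = (-1)·(2)·(-80) + (+1)·(-1)·(-80) + (+1)·(4)·(80) = 560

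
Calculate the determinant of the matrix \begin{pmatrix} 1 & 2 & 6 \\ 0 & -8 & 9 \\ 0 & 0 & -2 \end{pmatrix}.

The matrix is upper triangular, so the determinant is the product of the diagonal entries:
det = (1) · (-8) · (-2) = 16

16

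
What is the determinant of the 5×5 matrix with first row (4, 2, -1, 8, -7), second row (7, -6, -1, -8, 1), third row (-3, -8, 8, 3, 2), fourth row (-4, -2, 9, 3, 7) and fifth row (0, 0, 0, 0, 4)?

17984

Expand along row 5 (it has 4 zeros):
  + (4) · M_55   where M_55 = det([4 2 -1 8; 7 -6 -1 -8; -3 -8 8 3; -4 -2 9 3]) = 4496
det = (+1)·(4)·(4496) = 17984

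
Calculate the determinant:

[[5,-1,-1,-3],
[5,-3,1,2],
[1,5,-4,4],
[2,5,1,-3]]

Expand along row 1:
  + (5) · M_11   where M_11 = det([-3 1 2; 5 -4 4; 5 1 -3]) = 61
  − (-1) · M_12   where M_12 = det([5 1 2; 1 -4 4; 2 1 -3]) = 69
  + (-1) · M_13   where M_13 = det([5 -3 2; 1 5 4; 2 5 -3]) = -218
  − (-3) · M_14   where M_14 = det([5 -3 1; 1 5 -4; 2 5 1]) = 147
det = (+1)·(5)·(61) + (-1)·(-1)·(69) + (+1)·(-1)·(-218) + (-1)·(-3)·(147) = 1033

1033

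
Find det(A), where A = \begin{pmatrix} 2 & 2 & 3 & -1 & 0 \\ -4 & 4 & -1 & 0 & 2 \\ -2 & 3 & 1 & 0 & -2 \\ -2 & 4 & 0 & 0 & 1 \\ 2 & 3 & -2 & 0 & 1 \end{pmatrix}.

The determinant is -70.

Expand along column 4 (it has 4 zeros):
  − (-1) · M_14   where M_14 = det([-4 4 -1 2; -2 3 1 -2; -2 4 0 1; 2 3 -2 1]) = -70
det = (-1)·(-1)·(-70) = -70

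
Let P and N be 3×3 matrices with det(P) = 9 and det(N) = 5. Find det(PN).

|PN| = 45

det(PN) = det(P)·det(N) = (9)·(5) = 45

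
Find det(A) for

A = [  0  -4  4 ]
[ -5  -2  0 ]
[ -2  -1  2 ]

|A| = -36

Expand along column 1:
  − (-5) · |-4 4; -1 2| = −(-5)·(-8 − (-4)) = -20
  + (-2) · |-4 4; -2 0| = (-2)·(0 − (-8)) = -16
Sum: (-20) + (-16) = -36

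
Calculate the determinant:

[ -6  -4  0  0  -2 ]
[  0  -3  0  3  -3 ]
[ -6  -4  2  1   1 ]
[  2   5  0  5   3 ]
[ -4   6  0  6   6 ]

The determinant is 288.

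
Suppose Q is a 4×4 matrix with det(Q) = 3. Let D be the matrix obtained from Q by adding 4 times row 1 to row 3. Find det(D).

3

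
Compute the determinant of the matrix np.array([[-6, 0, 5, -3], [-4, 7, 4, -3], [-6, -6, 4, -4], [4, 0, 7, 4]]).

The determinant is -770.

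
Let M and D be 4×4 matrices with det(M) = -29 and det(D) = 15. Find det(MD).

-435

det(MD) = det(M)·det(D) = (-29)·(15) = -435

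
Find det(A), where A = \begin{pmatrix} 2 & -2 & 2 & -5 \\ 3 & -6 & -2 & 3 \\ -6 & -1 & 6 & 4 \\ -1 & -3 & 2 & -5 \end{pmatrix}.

det(A) = 994

Expand along row 1:
  + (2) · M_11   where M_11 = det([-6 -2 3; -1 6 4; -3 2 -5]) = 310
  − (-2) · M_12   where M_12 = det([3 -2 3; -6 6 4; -1 2 -5]) = -64
  + (2) · M_13   where M_13 = det([3 -6 3; -6 -1 4; -1 -3 -5]) = 306
  − (-5) · M_14   where M_14 = det([3 -6 -2; -6 -1 6; -1 -3 2]) = -22
det = (+1)·(2)·(310) + (-1)·(-2)·(-64) + (+1)·(2)·(306) + (-1)·(-5)·(-22) = 994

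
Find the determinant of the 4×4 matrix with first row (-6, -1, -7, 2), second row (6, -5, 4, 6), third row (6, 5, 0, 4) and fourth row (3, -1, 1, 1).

Expand along row 3 (it has 1 zero):
  + (6) · M_31   where M_31 = det([-1 -7 2; -5 4 6; -1 1 1]) = 7
  − (5) · M_32   where M_32 = det([-6 -7 2; 6 4 6; 3 1 1]) = -84
  − (4) · M_34   where M_34 = det([-6 -1 -7; 6 -5 4; 3 -1 1]) = -63
det = (+1)·(6)·(7) + (-1)·(5)·(-84) + (-1)·(4)·(-63) = 714

714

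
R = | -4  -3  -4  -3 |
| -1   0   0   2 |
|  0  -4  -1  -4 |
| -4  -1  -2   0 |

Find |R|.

Expand along row 2 (it has 2 zeros):
  − (-1) · M_21   where M_21 = det([-3 -4 -3; -4 -1 -4; -1 -2 0]) = -13
  + (2) · M_24   where M_24 = det([-4 -3 -4; 0 -4 -1; -4 -1 -2]) = 24
det = (-1)·(-1)·(-13) + (+1)·(2)·(24) = 35

35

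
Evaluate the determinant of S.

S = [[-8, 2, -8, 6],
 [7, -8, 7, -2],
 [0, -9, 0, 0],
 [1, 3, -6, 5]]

-1638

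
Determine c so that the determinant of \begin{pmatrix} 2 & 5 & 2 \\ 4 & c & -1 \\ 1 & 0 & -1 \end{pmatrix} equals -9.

6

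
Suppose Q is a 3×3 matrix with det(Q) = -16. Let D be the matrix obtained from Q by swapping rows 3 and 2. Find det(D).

Swapping two rows multiplies the determinant by −1.
det(D) = (-1)·(-16) = 16

The determinant is 16.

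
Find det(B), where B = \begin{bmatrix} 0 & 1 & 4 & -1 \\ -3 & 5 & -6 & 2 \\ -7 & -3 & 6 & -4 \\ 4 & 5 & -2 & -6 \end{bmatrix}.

-2000

Expand along row 1 (it has 1 zero):
  − (1) · M_12   where M_12 = det([-3 -6 2; -7 6 -4; 4 -2 -6]) = 460
  + (4) · M_13   where M_13 = det([-3 5 2; -7 -3 -4; 4 5 -6]) = -450
  − (-1) · M_14   where M_14 = det([-3 5 -6; -7 -3 6; 4 5 -2]) = 260
det = (-1)·(1)·(460) + (+1)·(4)·(-450) + (-1)·(-1)·(260) = -2000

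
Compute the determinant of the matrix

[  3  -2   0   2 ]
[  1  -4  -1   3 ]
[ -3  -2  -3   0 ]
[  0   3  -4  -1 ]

The determinant is 59.

Expand along row 1 (it has 1 zero):
  + (3) · M_11   where M_11 = det([-4 -1 3; -2 -3 0; 3 -4 -1]) = 41
  − (-2) · M_12   where M_12 = det([1 -1 3; -3 -3 0; 0 -4 -1]) = 42
  − (2) · M_14   where M_14 = det([1 -4 -1; -3 -2 -3; 0 3 -4]) = 74
det = (+1)·(3)·(41) + (-1)·(-2)·(42) + (-1)·(2)·(74) = 59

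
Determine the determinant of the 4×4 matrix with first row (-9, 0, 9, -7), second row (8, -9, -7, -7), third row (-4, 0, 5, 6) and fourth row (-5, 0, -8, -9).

Expand along column 2 (it has 3 zeros):
  + (-9) · M_22   where M_22 = det([-9 9 -7; -4 5 6; -5 -8 -9]) = -1020
det = (+1)·(-9)·(-1020) = 9180

The determinant is 9180.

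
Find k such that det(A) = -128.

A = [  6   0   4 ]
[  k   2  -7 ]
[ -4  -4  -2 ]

Expanding along the column containing k, det(A) is linear in k: det(A) = (-16)·k + (-160).
Set (-16)·k + (-160) = -128  ⇒  (-16)·k = 32  ⇒  k = -2.

k = -2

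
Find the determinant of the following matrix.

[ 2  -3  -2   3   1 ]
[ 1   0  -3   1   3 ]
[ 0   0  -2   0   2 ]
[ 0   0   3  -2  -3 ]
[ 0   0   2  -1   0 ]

24

The matrix is block upper-triangular with a 2×2 block and a 3×3 block on the diagonal, so its determinant equals the product of the determinants of the diagonal blocks.
det of the 2×2 block = 3
det of the 3×3 block = 8
det = (3)·(8) = 24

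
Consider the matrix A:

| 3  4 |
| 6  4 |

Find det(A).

det(A) = 3·4 − 4·6 = 12 − 24 = -12

-12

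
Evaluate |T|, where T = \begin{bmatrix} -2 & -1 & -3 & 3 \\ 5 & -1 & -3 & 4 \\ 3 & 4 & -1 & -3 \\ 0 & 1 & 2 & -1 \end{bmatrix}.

The determinant is -140.

Expand along row 4 (it has 1 zero):
  + (1) · M_42   where M_42 = det([-2 -3 3; 5 -3 4; 3 -1 -3]) = -95
  − (2) · M_43   where M_43 = det([-2 -1 3; 5 -1 4; 3 4 -3]) = 68
  + (-1) · M_44   where M_44 = det([-2 -1 -3; 5 -1 -3; 3 4 -1]) = -91
det = (+1)·(1)·(-95) + (-1)·(2)·(68) + (+1)·(-1)·(-91) = -140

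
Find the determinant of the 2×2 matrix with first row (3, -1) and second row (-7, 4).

5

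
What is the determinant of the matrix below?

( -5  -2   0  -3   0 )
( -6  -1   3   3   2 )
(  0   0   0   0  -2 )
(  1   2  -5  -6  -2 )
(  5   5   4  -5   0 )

Expand along row 3 (it has 4 zeros):
  + (-2) · M_35   where M_35 = det([-5 -2 0 -3; -6 -1 3 3; 1 2 -5 -6; 5 5 4 -5]) = -1066
det = (+1)·(-2)·(-1066) = 2132

2132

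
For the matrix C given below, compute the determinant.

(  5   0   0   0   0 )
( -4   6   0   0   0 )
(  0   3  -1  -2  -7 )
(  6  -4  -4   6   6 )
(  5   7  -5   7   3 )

1380

C is block lower-triangular with a 2×2 block and a 3×3 block on the diagonal, so its determinant equals the product of the determinants of the diagonal blocks.
det of the 2×2 block = 30
det of the 3×3 block = 46
det = (30)·(46) = 1380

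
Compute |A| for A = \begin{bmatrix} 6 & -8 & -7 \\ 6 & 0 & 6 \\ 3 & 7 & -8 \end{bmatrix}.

det(A) = -1074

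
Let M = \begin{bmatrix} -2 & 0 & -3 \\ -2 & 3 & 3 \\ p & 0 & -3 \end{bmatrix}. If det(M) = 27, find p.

1

Expanding along the column containing p, det(M) is linear in p: det(M) = (9)·p + (18).
Set (9)·p + (18) = 27  ⇒  (9)·p = 9  ⇒  p = 1.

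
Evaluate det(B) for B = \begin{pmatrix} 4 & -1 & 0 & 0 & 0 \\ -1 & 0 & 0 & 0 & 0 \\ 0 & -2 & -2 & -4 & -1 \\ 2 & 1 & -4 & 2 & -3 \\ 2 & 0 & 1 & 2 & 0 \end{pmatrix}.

|B| = -10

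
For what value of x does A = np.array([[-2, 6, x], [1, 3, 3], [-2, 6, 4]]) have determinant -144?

-8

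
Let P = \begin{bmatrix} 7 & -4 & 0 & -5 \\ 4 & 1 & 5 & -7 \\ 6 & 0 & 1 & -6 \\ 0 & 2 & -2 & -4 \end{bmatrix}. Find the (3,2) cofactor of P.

198

Delete row 3 and column 2; the remaining 3×3 submatrix is [7 0 -5; 4 5 -7; 0 -2 -4].
Its determinant is -198.
The cofactor carries sign (−1)^(3+2) = −1, so C_{3,2} = −(-198) = 198.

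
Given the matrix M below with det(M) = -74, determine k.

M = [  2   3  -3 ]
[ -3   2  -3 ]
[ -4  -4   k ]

Expanding along the row containing k, det(M) is linear in k: det(M) = (13)·k + (-48).
Set (13)·k + (-48) = -74  ⇒  (13)·k = -26  ⇒  k = -2.

k = -2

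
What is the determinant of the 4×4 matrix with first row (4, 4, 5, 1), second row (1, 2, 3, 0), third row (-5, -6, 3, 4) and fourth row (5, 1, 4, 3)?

Expand along row 2 (it has 1 zero):
  − (1) · M_21   where M_21 = det([4 5 1; -6 3 4; 1 4 3]) = 55
  + (2) · M_22   where M_22 = det([4 5 1; -5 3 4; 5 4 3]) = 112
  − (3) · M_23   where M_23 = det([4 4 1; -5 -6 4; 5 1 3]) = 77
det = (-1)·(1)·(55) + (+1)·(2)·(112) + (-1)·(3)·(77) = -62

The determinant is -62.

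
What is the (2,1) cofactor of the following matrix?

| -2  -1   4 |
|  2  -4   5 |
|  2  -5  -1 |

-21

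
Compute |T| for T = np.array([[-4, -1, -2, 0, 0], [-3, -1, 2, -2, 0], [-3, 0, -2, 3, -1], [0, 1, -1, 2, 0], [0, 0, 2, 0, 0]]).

Expand along row 5 (it has 4 zeros):
  + (2) · M_53   where M_53 = det([-4 -1 0 0; -3 -1 -2 0; -3 0 3 -1; 0 1 2 0]) = -6
det = (+1)·(2)·(-6) = -12

-12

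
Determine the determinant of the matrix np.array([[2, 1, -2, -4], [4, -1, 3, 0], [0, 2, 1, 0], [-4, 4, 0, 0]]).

48

Expand along column 4 (it has 3 zeros):
  − (-4) · M_14   where M_14 = det([4 -1 3; 0 2 1; -4 4 0]) = 12
det = (-1)·(-4)·(12) = 48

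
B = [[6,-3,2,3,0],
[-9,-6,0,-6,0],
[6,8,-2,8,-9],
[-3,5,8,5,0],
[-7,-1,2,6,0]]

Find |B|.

Expand along column 5 (it has 4 zeros):
  + (-9) · M_35   where M_35 = det([6 -3 2 3; -9 -6 0 -6; -3 5 8 5; -7 -1 2 6]) = -5238
det = (+1)·(-9)·(-5238) = 47142

47142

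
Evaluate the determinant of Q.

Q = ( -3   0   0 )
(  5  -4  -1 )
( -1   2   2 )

det(Q) = 18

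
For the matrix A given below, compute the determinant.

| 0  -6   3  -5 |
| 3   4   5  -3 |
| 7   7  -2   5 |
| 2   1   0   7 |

The determinant is -1728.

Expand along row 1 (it has 1 zero):
  − (-6) · M_12   where M_12 = det([3 5 -3; 7 -2 5; 2 0 7]) = -249
  + (3) · M_13   where M_13 = det([3 4 -3; 7 7 5; 2 1 7]) = -3
  − (-5) · M_14   where M_14 = det([3 4 5; 7 7 -2; 2 1 0]) = -45
det = (-1)·(-6)·(-249) + (+1)·(3)·(-3) + (-1)·(-5)·(-45) = -1728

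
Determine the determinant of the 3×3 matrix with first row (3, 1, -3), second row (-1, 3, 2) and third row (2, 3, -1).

Expand along row 1:
  + 3 · |3 2; 3 -1| = 3·(-3 − 6) = -27
  − 1 · |-1 2; 2 -1| = −1·(1 − 4) = 3
  + (-3) · |-1 3; 2 3| = (-3)·(-3 − 6) = 27
Sum: (-27) + (3) + (27) = 3

3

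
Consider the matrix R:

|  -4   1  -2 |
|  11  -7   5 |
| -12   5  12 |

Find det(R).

Expand along row 1:
  + (-4) · |-7 5; 5 12| = (-4)·(-84 − 25) = 436
  − 1 · |11 5; -12 12| = −1·(132 − (-60)) = -192
  + (-2) · |11 -7; -12 5| = (-2)·(55 − 84) = 58
Sum: (436) + (-192) + (58) = 302

The determinant is 302.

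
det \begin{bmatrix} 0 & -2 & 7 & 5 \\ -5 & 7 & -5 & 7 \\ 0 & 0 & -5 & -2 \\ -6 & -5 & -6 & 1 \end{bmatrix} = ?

-1107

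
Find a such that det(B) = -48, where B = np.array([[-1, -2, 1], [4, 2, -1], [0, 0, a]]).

Expanding along the row containing a, det(B) is linear in a: det(B) = (6)·a + (0).
Set (6)·a + (0) = -48  ⇒  (6)·a = -48  ⇒  a = -8.

a = -8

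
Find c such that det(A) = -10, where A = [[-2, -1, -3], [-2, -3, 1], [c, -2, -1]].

-1

Expanding along the column containing c, det(A) is linear in c: det(A) = (-10)·c + (-20).
Set (-10)·c + (-20) = -10  ⇒  (-10)·c = 10  ⇒  c = -1.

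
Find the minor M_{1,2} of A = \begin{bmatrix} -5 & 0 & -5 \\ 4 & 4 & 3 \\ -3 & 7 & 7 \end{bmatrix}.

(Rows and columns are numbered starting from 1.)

37

Delete row 1 and column 2; the remaining 2×2 submatrix is [4 3; -3 7].
Its determinant is 4·7 − 3·(-3) = 37.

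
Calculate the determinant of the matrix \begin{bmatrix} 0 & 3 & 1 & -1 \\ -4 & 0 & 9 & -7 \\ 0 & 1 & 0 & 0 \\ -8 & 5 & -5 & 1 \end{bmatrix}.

32

Expand along row 3 (it has 3 zeros):
  − (1) · M_32   where M_32 = det([0 1 -1; -4 9 -7; -8 -5 1]) = -32
det = (-1)·(1)·(-32) = 32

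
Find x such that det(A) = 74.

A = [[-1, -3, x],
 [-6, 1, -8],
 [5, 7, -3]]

Expanding along the column containing x, det(A) is linear in x: det(A) = (-47)·x + (121).
Set (-47)·x + (121) = 74  ⇒  (-47)·x = -47  ⇒  x = 1.

x = 1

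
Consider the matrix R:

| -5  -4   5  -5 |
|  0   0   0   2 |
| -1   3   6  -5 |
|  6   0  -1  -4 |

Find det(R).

Expand along row 2 (it has 3 zeros):
  + (2) · M_24   where M_24 = det([-5 -4 5; -1 3 6; 6 0 -1]) = -215
det = (+1)·(2)·(-215) = -430

det(R) = -430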